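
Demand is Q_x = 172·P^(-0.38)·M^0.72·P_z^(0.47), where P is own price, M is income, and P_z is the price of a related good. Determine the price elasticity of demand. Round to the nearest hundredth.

-0.38

For a Cobb–Douglas (constant-elasticity) form Q_x = A·P^α·…, the elasticity with respect to P equals the exponent α at every point.
Here the exponent on P is -0.38, so the price elasticity of demand is -0.38.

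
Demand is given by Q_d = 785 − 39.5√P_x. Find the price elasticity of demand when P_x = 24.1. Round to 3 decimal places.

-0.164

At P_x = 24.1, Q_d = 591.0876.
dQ_d/dP_x = −39.5/(2√P_x) = −39.5/(2·4.9092).
Point elasticity E = (dQ_d/dP_x)·(P_x/Q_d) = -4.0231 × 24.1/591.0876 ≈ -0.164.
|E| < 1, so demand is inelastic at this price.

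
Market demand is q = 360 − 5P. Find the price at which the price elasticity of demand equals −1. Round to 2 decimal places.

For linear demand q = a − bP, E = −bP/(a − bP). |E| = 1 ⇒ bP = a − bP ⇒ P = a/(2b).
P = 360/(2·5) = 36.00.

36.00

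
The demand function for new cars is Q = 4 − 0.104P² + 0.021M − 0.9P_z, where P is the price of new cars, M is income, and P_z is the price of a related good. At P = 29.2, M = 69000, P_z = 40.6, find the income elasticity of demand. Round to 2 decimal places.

Q = 4 − 0.104(29.2)² + 0.021(69000) − 0.9(40.6) = 4 − 88.6746 + 1449 − 36.54 = 1327.7854.
∂Q/∂M = +0.021, so E_I = 0.021·(69000/1327.7854) ≈ 1.09.
E_I > 1: normal good (luxury).

1.09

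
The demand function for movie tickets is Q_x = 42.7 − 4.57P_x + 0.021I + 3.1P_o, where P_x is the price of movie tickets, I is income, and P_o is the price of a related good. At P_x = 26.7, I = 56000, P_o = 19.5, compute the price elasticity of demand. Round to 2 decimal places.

Q_x = 42.7 − 4.57(26.7) + 0.021(56000) + 3.1(19.5) = 42.7 − 122.019 + 1176 + 60.45 = 1157.131.
∂Q_x/∂P_x = −4.57, so E_p = (−4.57)·(26.7/1157.131) ≈ -0.11.
|E_p| < 1: demand is inelastic.

-0.11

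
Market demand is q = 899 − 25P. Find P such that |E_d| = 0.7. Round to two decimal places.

Set −bP/(a − bP) = −0.7 ⇒ bP = 0.7(a − bP) ⇒ bP(1+0.7) = 0.7·a.
P = 0.7·899/(25·1.7) ≈ 14.81.

14.81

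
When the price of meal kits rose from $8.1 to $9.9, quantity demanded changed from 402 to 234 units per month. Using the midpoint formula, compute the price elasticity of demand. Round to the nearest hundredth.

-2.64

%ΔQ = (234 − 402)/[(402 + 234)/2] = -168/318 ≈ -0.5283.
%Δp = (9.9 − 8.1)/[(8.1 + 9.9)/2] = 1.8/9 ≈ 0.2000.
Arc elasticity E = %ΔQ/%Δp ≈ -0.5283/0.2000 ≈ -2.64.
|E| > 1: demand is elastic over this range.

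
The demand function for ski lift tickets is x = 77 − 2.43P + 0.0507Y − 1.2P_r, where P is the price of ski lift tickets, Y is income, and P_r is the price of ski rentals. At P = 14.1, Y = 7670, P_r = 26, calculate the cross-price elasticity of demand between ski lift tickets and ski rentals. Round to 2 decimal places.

-0.08

x = 77 − 2.43(14.1) + 0.0507(7670) − 1.2(26) = 77 − 34.263 + 388.869 − 31.2 = 400.406.
∂x/∂P_r = −1.2, so E_xy = -1.2·(26/400.406) ≈ -0.08.
E_xy < 0: the goods are complements.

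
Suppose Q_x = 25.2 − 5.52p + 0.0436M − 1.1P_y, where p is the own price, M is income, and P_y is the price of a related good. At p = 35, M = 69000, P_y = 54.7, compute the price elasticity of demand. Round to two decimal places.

-0.07

Evaluating quantity at (p, M, P_y) gives Q_x = 25.2 − 5.52(35) + 0.0436(69000) − 1.1(54.7) = 25.2 − 193.2 + 3008.4 − 60.17 = 2780.23.
∂Q_x/∂p = −5.52, so E_p = (−5.52)·(35/2780.23) ≈ -0.07.
|E_p| < 1: demand is inelastic.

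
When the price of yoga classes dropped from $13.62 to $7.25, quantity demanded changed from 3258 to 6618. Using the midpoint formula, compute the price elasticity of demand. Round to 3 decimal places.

-1.115

%ΔQ = (6618 − 3258)/[(3258 + 6618)/2] = 3360/4938 ≈ 0.6804.
%Δp = (7.25 − 13.62)/[(13.62 + 7.25)/2] = -6.37/10.435 ≈ -0.6104.
Arc elasticity E = %ΔQ/%Δp ≈ 0.6804/-0.6104 ≈ -1.115.
|E| > 1: demand is elastic over this range.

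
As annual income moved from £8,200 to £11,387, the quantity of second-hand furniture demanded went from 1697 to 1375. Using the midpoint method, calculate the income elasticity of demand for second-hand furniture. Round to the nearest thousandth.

%ΔQ = (1375 − 1697)/[(1697+1375)/2] = -322/1536 ≈ -0.2096.
%ΔM = (11,387 − 8,200)/[(8,200+11,387)/2] = 3187/9793.5 ≈ 0.3254.
E_I = %ΔQ/%ΔM ≈ -0.644.
E_I < 0: inferior good.

-0.644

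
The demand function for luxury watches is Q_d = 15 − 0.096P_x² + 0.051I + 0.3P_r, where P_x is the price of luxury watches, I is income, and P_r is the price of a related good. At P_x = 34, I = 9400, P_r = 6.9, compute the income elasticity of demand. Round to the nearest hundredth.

Substituting, Q_d = 15 − 0.096(34)² + 0.051(9400) + 0.3(6.9) = 15 − 110.976 + 479.4 + 2.07 = 385.494.
∂Q_d/∂I = +0.051, so E_I = 0.051·(9400/385.494) ≈ 1.24.
E_I > 1: normal good (luxury).

1.24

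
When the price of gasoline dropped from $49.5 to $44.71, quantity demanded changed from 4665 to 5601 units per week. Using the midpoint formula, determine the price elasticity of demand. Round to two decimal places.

-1.79

%Δq = (5601 − 4665)/[(4665 + 5601)/2] = 936/5133 ≈ 0.1823.
%ΔP = (44.71 − 49.5)/[(49.5 + 44.71)/2] = -4.79/47.105 ≈ -0.1017.
Arc elasticity E = %Δq/%ΔP ≈ 0.1823/-0.1017 ≈ -1.79.
|E| > 1: demand is elastic over this range.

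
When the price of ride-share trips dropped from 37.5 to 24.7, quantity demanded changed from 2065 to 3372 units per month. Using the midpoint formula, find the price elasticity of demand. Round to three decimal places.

-1.168

%ΔQ = (3372 − 2065)/[(2065 + 3372)/2] = 1307/2718.5 ≈ 0.4808.
%ΔP = (24.7 − 37.5)/[(37.5 + 24.7)/2] = -12.8/31.1 ≈ -0.4116.
Arc elasticity E = %ΔQ/%ΔP ≈ 0.4808/-0.4116 ≈ -1.168.
|E| > 1: demand is elastic over this range.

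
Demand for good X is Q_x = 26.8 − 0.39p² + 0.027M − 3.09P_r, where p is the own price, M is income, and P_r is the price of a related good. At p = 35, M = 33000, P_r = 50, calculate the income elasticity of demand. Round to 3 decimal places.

3.120

Q_x = 26.8 − 0.39(35)² + 0.027(33000) − 3.09(50) = 26.8 − 477.75 + 891 − 154.5 = 285.55.
∂Q_x/∂M = +0.027, so E_I = 0.027·(33000/285.55) ≈ 3.120.
E_I > 1: normal good (luxury).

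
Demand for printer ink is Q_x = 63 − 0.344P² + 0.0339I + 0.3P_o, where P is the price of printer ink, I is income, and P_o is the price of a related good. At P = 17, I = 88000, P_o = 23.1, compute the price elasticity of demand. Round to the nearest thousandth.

-0.067

Substituting, Q_x = 63 − 0.344(17)² + 0.0339(88000) + 0.3(23.1) = 63 − 99.416 + 2983.2 + 6.93 = 2953.714.
∂Q_x/∂P = −2·0.344·P = -11.696, so E_p = -11.696·(17/2953.714) ≈ -0.067.
|E_p| < 1: demand is inelastic.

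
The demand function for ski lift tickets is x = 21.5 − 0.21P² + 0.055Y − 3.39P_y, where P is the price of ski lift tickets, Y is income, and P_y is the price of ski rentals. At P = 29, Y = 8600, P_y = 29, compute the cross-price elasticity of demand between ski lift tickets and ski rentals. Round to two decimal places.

First evaluate x: 21.5 − 0.21(29)² + 0.055(8600) − 3.39(29) = 21.5 − 176.61 + 473 − 98.31 = 219.58.
∂x/∂P_y = −3.39, so E_xy = -3.39·(29/219.58) ≈ -0.45.
E_xy < 0: the goods are complements.

-0.45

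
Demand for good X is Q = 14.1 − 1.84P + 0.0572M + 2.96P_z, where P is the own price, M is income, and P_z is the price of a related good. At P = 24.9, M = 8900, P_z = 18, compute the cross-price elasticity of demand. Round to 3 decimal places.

0.100

Q = 14.1 − 1.84(24.9) + 0.0572(8900) + 2.96(18) = 14.1 − 45.816 + 509.08 + 53.28 = 530.644.
∂Q/∂P_z = +2.96, so E_xy = 2.96·(18/530.644) ≈ 0.100.
E_xy > 0: the goods are substitutes.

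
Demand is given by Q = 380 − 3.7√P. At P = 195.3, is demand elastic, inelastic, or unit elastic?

At P = 195.3, Q = 328.2926.
dQ/dP = −3.7/(2√P) = −3.7/(2·13.975).
Point elasticity E = (dQ/dP)·(P/Q) = -0.1324 × 195.3/328.2926 ≈ -0.079.
|E| ≈ 0.079 < 1, so demand is inelastic.

inelastic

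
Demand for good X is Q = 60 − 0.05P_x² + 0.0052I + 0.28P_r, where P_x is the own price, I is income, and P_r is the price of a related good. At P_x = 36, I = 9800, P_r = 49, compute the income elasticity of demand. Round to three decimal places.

Evaluating quantity at (P_x, I, P_r) gives Q = 60 − 0.05(36)² + 0.0052(9800) + 0.28(49) = 60 − 64.8 + 50.96 + 13.72 = 59.88.
∂Q/∂I = +0.0052, so E_I = 0.0052·(9800/59.88) ≈ 0.851.
E_I ∈ (0,1): normal good (necessity).

0.851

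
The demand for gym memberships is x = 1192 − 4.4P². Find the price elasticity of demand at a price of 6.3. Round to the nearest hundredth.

At P = 6.3, x = 1017.364.
dx/dP = −2·4.4·P = −55.44.
Point elasticity E = (dx/dP)·(P/x) = -55.44 × 6.3/1017.364 ≈ -0.34.
|E| < 1, so demand is inelastic at this price.

-0.34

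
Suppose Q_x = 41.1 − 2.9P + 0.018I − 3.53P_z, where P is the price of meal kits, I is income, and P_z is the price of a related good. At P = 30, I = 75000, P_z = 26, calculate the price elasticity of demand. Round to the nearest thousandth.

Evaluating quantity at (P, I, P_z) gives Q_x = 41.1 − 2.9(30) + 0.018(75000) − 3.53(26) = 41.1 − 87 + 1350 − 91.78 = 1212.32.
∂Q_x/∂P = −2.9, so E_p = (−2.9)·(30/1212.32) ≈ -0.072.
|E_p| < 1: demand is inelastic.

-0.072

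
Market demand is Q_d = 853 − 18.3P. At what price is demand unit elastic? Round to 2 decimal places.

For linear demand Q_d = a − bP, E = −bP/(a − bP). |E| = 1 ⇒ bP = a − bP ⇒ P = a/(2b).
P = 853/(2·18.3) ≈ 23.31.

23.31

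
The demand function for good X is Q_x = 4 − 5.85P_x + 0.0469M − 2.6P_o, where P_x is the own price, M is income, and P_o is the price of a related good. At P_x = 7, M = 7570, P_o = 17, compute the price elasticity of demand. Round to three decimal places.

-0.150

Substituting, Q_x = 4 − 5.85(7) + 0.0469(7570) − 2.6(17) = 4 − 40.95 + 355.033 − 44.2 = 273.883.
∂Q_x/∂P_x = −5.85, so E_p = (−5.85)·(7/273.883) ≈ -0.150.
|E_p| < 1: demand is inelastic.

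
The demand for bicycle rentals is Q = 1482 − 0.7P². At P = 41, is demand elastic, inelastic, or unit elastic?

elastic

At P = 41, Q = 305.3.
dQ/dP = −2·0.7·P = −57.4.
Point elasticity E = (dQ/dP)·(P/Q) = -57.4 × 41/305.3 ≈ -7.708.
|E| ≈ 7.708 > 1, so demand is elastic.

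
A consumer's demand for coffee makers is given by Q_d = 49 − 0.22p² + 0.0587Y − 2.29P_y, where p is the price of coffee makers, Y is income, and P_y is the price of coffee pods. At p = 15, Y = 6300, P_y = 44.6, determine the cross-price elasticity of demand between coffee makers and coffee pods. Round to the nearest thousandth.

-0.382

Substituting, Q_d = 49 − 0.22(15)² + 0.0587(6300) − 2.29(44.6) = 49 − 49.5 + 369.81 − 102.134 = 267.176.
∂Q_d/∂P_y = −2.29, so E_xy = -2.29·(44.6/267.176) ≈ -0.382.
E_xy < 0: the goods are complements.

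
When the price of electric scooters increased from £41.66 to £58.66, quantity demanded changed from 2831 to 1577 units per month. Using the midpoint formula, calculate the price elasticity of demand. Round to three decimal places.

-1.679

%Δq = (1577 − 2831)/[(2831 + 1577)/2] = -1254/2204 ≈ -0.5690.
%Δp = (58.66 − 41.66)/[(41.66 + 58.66)/2] = 17/50.16 ≈ 0.3389.
Arc elasticity E = %Δq/%Δp ≈ -0.5690/0.3389 ≈ -1.679.
|E| > 1: demand is elastic over this range.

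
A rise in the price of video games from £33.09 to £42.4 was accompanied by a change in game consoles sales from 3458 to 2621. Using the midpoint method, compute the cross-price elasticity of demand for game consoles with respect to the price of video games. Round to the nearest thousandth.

-1.116

%ΔQ_x = (2621 − 3458)/[(3458+2621)/2] = -837/3039.5 ≈ -0.2754.
%ΔP_y = (42.4 − 33.09)/[(33.09+42.4)/2] ≈ 0.2467.
E_xy = -0.2754/0.2467 ≈ -1.116.
E_xy < 0, so game consoles and video games are complements.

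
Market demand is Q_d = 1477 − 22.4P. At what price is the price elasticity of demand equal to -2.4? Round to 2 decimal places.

46.54

Set −bP/(a − bP) = −2.4 ⇒ bP = 2.4(a − bP) ⇒ bP(1+2.4) = 2.4·a.
P = 2.4·1477/(22.4·3.4) ≈ 46.54.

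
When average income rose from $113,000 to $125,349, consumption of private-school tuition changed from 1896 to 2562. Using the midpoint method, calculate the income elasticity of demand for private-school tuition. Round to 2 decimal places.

2.88

%ΔQ = (2562 − 1896)/[(1896+2562)/2] = 666/2229 ≈ 0.2988.
%ΔY = (125,349 − 113,000)/[(113,000+125,349)/2] = 12349/119174.5 ≈ 0.1036.
E_I = %ΔQ/%ΔY ≈ 2.88.
E_I > 1: normal good (luxury).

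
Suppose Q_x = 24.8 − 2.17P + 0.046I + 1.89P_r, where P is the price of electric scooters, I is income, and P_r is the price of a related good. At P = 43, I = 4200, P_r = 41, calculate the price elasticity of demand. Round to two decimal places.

At the given point, Q_x = 24.8 − 2.17(43) + 0.046(4200) + 1.89(41) = 24.8 − 93.31 + 193.2 + 77.49 = 202.18.
∂Q_x/∂P = −2.17, so E_p = (−2.17)·(43/202.18) ≈ -0.46.
|E_p| < 1: demand is inelastic.

-0.46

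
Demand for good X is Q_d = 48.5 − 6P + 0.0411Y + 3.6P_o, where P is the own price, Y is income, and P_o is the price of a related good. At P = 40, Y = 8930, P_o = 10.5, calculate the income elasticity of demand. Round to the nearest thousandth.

1.721

First evaluate Q_d: 48.5 − 6(40) + 0.0411(8930) + 3.6(10.5) = 48.5 − 240 + 367.023 + 37.8 = 213.323.
∂Q_d/∂Y = +0.0411, so E_I = 0.0411·(8930/213.323) ≈ 1.721.
E_I > 1: normal good (luxury).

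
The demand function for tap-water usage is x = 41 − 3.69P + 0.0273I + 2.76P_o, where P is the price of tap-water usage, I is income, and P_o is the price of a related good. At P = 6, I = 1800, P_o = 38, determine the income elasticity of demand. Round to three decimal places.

Evaluating quantity at (P, I, P_o) gives x = 41 − 3.69(6) + 0.0273(1800) + 2.76(38) = 41 − 22.14 + 49.14 + 104.88 = 172.88.
∂x/∂I = +0.0273, so E_I = 0.0273·(1800/172.88) ≈ 0.284.
E_I ∈ (0,1): normal good (necessity).

0.284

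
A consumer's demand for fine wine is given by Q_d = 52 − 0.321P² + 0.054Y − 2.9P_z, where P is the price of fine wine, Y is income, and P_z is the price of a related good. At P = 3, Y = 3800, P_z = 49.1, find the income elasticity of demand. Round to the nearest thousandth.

Substituting, Q_d = 52 − 0.321(3)² + 0.054(3800) − 2.9(49.1) = 52 − 2.889 + 205.2 − 142.39 = 111.921.
∂Q_d/∂Y = +0.054, so E_I = 0.054·(3800/111.921) ≈ 1.833.
E_I > 1: normal good (luxury).

1.833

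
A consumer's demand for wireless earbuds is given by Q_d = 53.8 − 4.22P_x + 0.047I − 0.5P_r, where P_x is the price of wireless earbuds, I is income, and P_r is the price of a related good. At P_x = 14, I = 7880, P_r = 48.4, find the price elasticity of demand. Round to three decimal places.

-0.173

Evaluating quantity at (P_x, I, P_r) gives Q_d = 53.8 − 4.22(14) + 0.047(7880) − 0.5(48.4) = 53.8 − 59.08 + 370.36 − 24.2 = 340.88.
∂Q_d/∂P_x = −4.22, so E_p = (−4.22)·(14/340.88) ≈ -0.173.
|E_p| < 1: demand is inelastic.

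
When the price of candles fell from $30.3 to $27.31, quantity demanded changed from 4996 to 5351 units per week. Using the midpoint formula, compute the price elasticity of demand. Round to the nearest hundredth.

%ΔQ = (5351 − 4996)/[(4996 + 5351)/2] = 355/5173.5 ≈ 0.0686.
%ΔP = (27.31 − 30.3)/[(30.3 + 27.31)/2] = -2.99/28.805 ≈ -0.1038.
Arc elasticity E = %ΔQ/%ΔP ≈ 0.0686/-0.1038 ≈ -0.66.
|E| < 1: demand is inelastic over this range.

-0.66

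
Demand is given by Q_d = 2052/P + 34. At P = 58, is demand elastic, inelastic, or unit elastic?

inelastic

At P = 58, Q_d = 69.3793.
dQ_d/dP = −2052/P² = −0.61.
Point elasticity E = (dQ_d/dP)·(P/Q_d) = -0.61 × 58/69.3793 ≈ -0.510.
|E| ≈ 0.510 < 1, so demand is inelastic.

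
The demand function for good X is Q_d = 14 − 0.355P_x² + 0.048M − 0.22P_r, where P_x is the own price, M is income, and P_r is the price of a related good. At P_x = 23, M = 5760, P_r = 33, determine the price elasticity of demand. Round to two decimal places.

-3.94

First evaluate Q_d: 14 − 0.355(23)² + 0.048(5760) − 0.22(33) = 14 − 187.795 + 276.48 − 7.26 = 95.425.
∂Q_d/∂P_x = −2·0.355·P_x = -16.33, so E_p = -16.33·(23/95.425) ≈ -3.94.
|E_p| > 1: demand is elastic.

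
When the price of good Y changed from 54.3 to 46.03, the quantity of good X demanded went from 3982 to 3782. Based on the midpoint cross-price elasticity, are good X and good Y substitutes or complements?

%ΔQ_x = (3782 − 3982)/[(3982+3782)/2] = -200/3882 ≈ -0.0515.
%ΔP_y = (46.03 − 54.3)/[(54.3+46.03)/2] ≈ -0.1649.
E_xy = -0.0515/-0.1649 ≈ 0.313.
E_xy > 0, so the goods are substitutes.

substitutes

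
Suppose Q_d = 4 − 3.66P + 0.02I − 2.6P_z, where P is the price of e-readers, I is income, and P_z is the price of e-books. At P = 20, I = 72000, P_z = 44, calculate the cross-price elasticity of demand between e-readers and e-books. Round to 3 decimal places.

Evaluating quantity at (P, I, P_z) gives Q_d = 4 − 3.66(20) + 0.02(72000) − 2.6(44) = 4 − 73.2 + 1440 − 114.4 = 1256.4.
∂Q_d/∂P_z = −2.6, so E_xy = -2.6·(44/1256.4) ≈ -0.091.
E_xy < 0: the goods are complements.

-0.091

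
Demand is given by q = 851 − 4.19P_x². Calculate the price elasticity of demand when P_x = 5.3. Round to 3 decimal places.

At P_x = 5.3, q = 733.3029.
dq/dP_x = −2·4.19·P_x = −44.414.
Point elasticity E = (dq/dP_x)·(P_x/q) = -44.414 × 5.3/733.3029 ≈ -0.321.
|E| < 1, so demand is inelastic at this price.

-0.321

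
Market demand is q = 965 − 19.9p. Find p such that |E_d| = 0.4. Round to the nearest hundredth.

Set −bp/(a − bp) = −0.4 ⇒ bp = 0.4(a − bp) ⇒ bp(1+0.4) = 0.4·a.
p = 0.4·965/(19.9·1.4) ≈ 13.85.

13.85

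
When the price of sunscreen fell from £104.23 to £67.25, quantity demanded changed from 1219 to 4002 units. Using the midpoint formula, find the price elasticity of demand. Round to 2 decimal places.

-2.47

%ΔQ = (4002 − 1219)/[(1219 + 4002)/2] = 2783/2610.5 ≈ 1.0661.
%ΔP = (67.25 − 104.23)/[(104.23 + 67.25)/2] = -36.98/85.74 ≈ -0.4313.
Arc elasticity E = %ΔQ/%ΔP ≈ 1.0661/-0.4313 ≈ -2.47.
|E| > 1: demand is elastic over this range.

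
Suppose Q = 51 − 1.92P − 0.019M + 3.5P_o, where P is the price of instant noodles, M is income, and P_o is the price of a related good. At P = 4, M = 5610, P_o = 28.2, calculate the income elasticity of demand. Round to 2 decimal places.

First evaluate Q: 51 − 1.92(4) − 0.019(5610) + 3.5(28.2) = 51 − 7.68 − 106.59 + 98.7 = 35.43.
∂Q/∂M = −0.019, so E_I = -0.019·(5610/35.43) ≈ -3.01.
E_I < 0: inferior good.

-3.01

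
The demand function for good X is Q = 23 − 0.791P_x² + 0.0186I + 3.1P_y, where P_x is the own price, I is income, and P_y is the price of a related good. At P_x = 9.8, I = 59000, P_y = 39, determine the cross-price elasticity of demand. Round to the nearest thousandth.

0.104

First evaluate Q: 23 − 0.791(9.8)² + 0.0186(59000) + 3.1(39) = 23 − 75.9676 + 1097.4 + 120.9 = 1165.3324.
∂Q/∂P_y = +3.1, so E_xy = 3.1·(39/1165.3324) ≈ 0.104.
E_xy > 0: the goods are substitutes.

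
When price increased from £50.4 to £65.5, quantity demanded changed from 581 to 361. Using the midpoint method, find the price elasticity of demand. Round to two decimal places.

-1.79

%Δq = (361 − 581)/[(581 + 361)/2] = -220/471 ≈ -0.4671.
%Δp = (65.5 − 50.4)/[(50.4 + 65.5)/2] = 15.1/57.95 ≈ 0.2606.
Arc elasticity E = %Δq/%Δp ≈ -0.4671/0.2606 ≈ -1.79.
|E| > 1: demand is elastic over this range.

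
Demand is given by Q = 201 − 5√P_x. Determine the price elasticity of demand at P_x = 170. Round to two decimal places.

At P_x = 170, Q = 135.808.
dQ/dP_x = −5/(2√P_x) = −5/(2·13.0384).
Point elasticity E = (dQ/dP_x)·(P_x/Q) = -0.1917 × 170/135.808 ≈ -0.24.
|E| < 1, so demand is inelastic at this price.

-0.24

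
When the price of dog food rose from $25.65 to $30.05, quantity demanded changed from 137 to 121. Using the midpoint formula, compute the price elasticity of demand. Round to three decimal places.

-0.785

%Δq = (121 − 137)/[(137 + 121)/2] = -16/129 ≈ -0.1240.
%Δp = (30.05 − 25.65)/[(25.65 + 30.05)/2] = 4.4/27.85 ≈ 0.1580.
Arc elasticity E = %Δq/%Δp ≈ -0.1240/0.1580 ≈ -0.785.
|E| < 1: demand is inelastic over this range.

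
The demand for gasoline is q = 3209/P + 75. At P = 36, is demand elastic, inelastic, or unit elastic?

inelastic

At P = 36, q = 164.1389.
dq/dP = −3209/P² = −2.4761.
Point elasticity E = (dq/dP)·(P/q) = -2.4761 × 36/164.1389 ≈ -0.543.
|E| ≈ 0.543 < 1, so demand is inelastic.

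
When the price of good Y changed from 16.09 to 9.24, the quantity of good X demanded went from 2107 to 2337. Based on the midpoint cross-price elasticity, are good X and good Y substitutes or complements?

%ΔQ_x = (2337 − 2107)/[(2107+2337)/2] = 230/2222 ≈ 0.1035.
%ΔP_y = (9.24 − 16.09)/[(16.09+9.24)/2] ≈ -0.5409.
E_xy = 0.1035/-0.5409 ≈ -0.191.
E_xy < 0, so the goods are complements.

complements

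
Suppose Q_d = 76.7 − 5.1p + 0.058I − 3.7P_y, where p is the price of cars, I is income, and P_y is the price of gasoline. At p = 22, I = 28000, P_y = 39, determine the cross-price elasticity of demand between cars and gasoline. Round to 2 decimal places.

At the given point, Q_d = 76.7 − 5.1(22) + 0.058(28000) − 3.7(39) = 76.7 − 112.2 + 1624 − 144.3 = 1444.2.
∂Q_d/∂P_y = −3.7, so E_xy = -3.7·(39/1444.2) ≈ -0.10.
E_xy < 0: the goods are complements.

-0.10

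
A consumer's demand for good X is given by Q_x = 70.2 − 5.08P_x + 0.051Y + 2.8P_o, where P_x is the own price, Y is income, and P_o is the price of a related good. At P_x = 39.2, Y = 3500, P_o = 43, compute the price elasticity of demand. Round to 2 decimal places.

First evaluate Q_x: 70.2 − 5.08(39.2) + 0.051(3500) + 2.8(43) = 70.2 − 199.136 + 178.5 + 120.4 = 169.964.
∂Q_x/∂P_x = −5.08, so E_p = (−5.08)·(39.2/169.964) ≈ -1.17.
|E_p| > 1: demand is elastic.

-1.17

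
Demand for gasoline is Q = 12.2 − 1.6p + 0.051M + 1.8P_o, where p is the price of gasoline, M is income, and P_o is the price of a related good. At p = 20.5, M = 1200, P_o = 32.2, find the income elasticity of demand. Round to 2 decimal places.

At the given point, Q = 12.2 − 1.6(20.5) + 0.051(1200) + 1.8(32.2) = 12.2 − 32.8 + 61.2 + 57.96 = 98.56.
∂Q/∂M = +0.051, so E_I = 0.051·(1200/98.56) ≈ 0.62.
E_I ∈ (0,1): normal good (necessity).

0.62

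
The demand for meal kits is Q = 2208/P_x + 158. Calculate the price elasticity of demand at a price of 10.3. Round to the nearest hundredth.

-0.58

At P_x = 10.3, Q = 372.3689.
dQ/dP_x = −2208/P_x² = −20.8125.
Point elasticity E = (dQ/dP_x)·(P_x/Q) = -20.8125 × 10.3/372.3689 ≈ -0.58.
|E| < 1, so demand is inelastic at this price.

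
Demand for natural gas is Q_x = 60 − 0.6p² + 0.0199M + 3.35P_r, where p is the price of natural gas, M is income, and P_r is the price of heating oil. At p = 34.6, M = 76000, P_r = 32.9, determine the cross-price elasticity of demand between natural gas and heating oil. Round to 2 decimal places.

0.11

Substituting, Q_x = 60 − 0.6(34.6)² + 0.0199(76000) + 3.35(32.9) = 60 − 718.296 + 1512.4 + 110.215 = 964.319.
∂Q_x/∂P_r = +3.35, so E_xy = 3.35·(32.9/964.319) ≈ 0.11.
E_xy > 0: the goods are substitutes.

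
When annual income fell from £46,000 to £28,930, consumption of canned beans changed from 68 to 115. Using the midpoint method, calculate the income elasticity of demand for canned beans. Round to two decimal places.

-1.13

%ΔQ = (115 − 68)/[(68+115)/2] = 47/91.5 ≈ 0.5137.
%ΔI = (28,930 − 46,000)/[(46,000+28,930)/2] = -17070/37465 ≈ -0.4556.
E_I = %ΔQ/%ΔI ≈ -1.13.
E_I < 0: inferior good.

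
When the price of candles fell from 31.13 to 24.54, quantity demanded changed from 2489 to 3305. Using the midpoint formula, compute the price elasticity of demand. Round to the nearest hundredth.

%Δq = (3305 − 2489)/[(2489 + 3305)/2] = 816/2897 ≈ 0.2817.
%ΔP = (24.54 − 31.13)/[(31.13 + 24.54)/2] = -6.59/27.835 ≈ -0.2368.
Arc elasticity E = %Δq/%ΔP ≈ 0.2817/-0.2368 ≈ -1.19.
|E| > 1: demand is elastic over this range.

-1.19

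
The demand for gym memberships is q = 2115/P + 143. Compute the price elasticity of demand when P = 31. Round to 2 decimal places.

-0.32

At P = 31, q = 211.2258.
dq/dP = −2115/P² = −2.2008.
Point elasticity E = (dq/dP)·(P/q) = -2.2008 × 31/211.2258 ≈ -0.32.
|E| < 1, so demand is inelastic at this price.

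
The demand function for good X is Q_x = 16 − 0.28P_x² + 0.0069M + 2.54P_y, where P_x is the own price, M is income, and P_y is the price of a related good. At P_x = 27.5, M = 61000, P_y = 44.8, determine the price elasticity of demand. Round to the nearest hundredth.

-1.25

First evaluate Q_x: 16 − 0.28(27.5)² + 0.0069(61000) + 2.54(44.8) = 16 − 211.75 + 420.9 + 113.792 = 338.942.
∂Q_x/∂P_x = −2·0.28·P_x = -15.4, so E_p = -15.4·(27.5/338.942) ≈ -1.25.
|E_p| > 1: demand is elastic.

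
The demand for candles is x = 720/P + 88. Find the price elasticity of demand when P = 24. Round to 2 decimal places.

-0.25

At P = 24, x = 118.
dx/dP = −720/P² = −1.25.
Point elasticity E = (dx/dP)·(P/x) = -1.25 × 24/118 ≈ -0.25.
|E| < 1, so demand is inelastic at this price.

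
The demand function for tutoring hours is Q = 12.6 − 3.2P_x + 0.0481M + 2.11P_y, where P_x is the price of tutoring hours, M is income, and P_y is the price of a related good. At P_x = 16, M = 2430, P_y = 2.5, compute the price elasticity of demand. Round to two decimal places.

Substituting, Q = 12.6 − 3.2(16) + 0.0481(2430) + 2.11(2.5) = 12.6 − 51.2 + 116.883 + 5.275 = 83.558.
∂Q/∂P_x = −3.2, so E_p = (−3.2)·(16/83.558) ≈ -0.61.
|E_p| < 1: demand is inelastic.

-0.61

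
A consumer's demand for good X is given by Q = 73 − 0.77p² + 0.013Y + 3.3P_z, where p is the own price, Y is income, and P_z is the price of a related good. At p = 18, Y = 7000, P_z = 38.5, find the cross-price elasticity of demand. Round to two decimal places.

3.06

Q = 73 − 0.77(18)² + 0.013(7000) + 3.3(38.5) = 73 − 249.48 + 91 + 127.05 = 41.57.
∂Q/∂P_z = +3.3, so E_xy = 3.3·(38.5/41.57) ≈ 3.06.
E_xy > 0: the goods are substitutes.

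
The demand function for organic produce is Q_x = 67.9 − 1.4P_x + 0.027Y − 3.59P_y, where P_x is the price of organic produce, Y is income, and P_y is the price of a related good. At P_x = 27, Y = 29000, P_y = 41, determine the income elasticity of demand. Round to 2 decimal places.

1.18

First evaluate Q_x: 67.9 − 1.4(27) + 0.027(29000) − 3.59(41) = 67.9 − 37.8 + 783 − 147.19 = 665.91.
∂Q_x/∂Y = +0.027, so E_I = 0.027·(29000/665.91) ≈ 1.18.
E_I > 1: normal good (luxury).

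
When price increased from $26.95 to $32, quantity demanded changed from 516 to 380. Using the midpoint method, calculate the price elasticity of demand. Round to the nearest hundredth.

-1.77

%ΔQ = (380 − 516)/[(516 + 380)/2] = -136/448 ≈ -0.3036.
%ΔP = (32 − 26.95)/[(26.95 + 32)/2] = 5.05/29.475 ≈ 0.1713.
Arc elasticity E = %ΔQ/%ΔP ≈ -0.3036/0.1713 ≈ -1.77.
|E| > 1: demand is elastic over this range.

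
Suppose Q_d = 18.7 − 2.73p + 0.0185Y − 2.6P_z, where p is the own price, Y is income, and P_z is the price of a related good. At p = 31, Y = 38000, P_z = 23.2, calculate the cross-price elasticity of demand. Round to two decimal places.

-0.10

At the given point, Q_d = 18.7 − 2.73(31) + 0.0185(38000) − 2.6(23.2) = 18.7 − 84.63 + 703 − 60.32 = 576.75.
∂Q_d/∂P_z = −2.6, so E_xy = -2.6·(23.2/576.75) ≈ -0.10.
E_xy < 0: the goods are complements.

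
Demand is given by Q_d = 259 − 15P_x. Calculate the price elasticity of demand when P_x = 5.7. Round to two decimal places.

At P_x = 5.7, Q_d = 173.5.
dQ_d/dP_x = −15.
Point elasticity E = (dQ_d/dP_x)·(P_x/Q_d) = -15 × 5.7/173.5 ≈ -0.49.
|E| < 1, so demand is inelastic at this price.

-0.49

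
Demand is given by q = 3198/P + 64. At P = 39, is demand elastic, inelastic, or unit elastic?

At P = 39, q = 146.
dq/dP = −3198/P² = −2.1026.
Point elasticity E = (dq/dP)·(P/q) = -2.1026 × 39/146 ≈ -0.562.
|E| ≈ 0.562 < 1, so demand is inelastic.

inelastic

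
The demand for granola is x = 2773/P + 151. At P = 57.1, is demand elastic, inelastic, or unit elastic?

At P = 57.1, x = 199.5639.
dx/dP = −2773/P² = −0.8505.
Point elasticity E = (dx/dP)·(P/x) = -0.8505 × 57.1/199.5639 ≈ -0.243.
|E| ≈ 0.243 < 1, so demand is inelastic.

inelastic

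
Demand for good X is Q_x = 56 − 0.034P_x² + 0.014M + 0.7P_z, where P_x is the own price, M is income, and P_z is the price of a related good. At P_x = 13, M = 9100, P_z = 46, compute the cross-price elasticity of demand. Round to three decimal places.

0.153

Q_x = 56 − 0.034(13)² + 0.014(9100) + 0.7(46) = 56 − 5.746 + 127.4 + 32.2 = 209.854.
∂Q_x/∂P_z = +0.7, so E_xy = 0.7·(46/209.854) ≈ 0.153.
E_xy > 0: the goods are substitutes.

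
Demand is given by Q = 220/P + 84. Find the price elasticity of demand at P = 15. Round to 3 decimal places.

-0.149

At P = 15, Q = 98.6667.
dQ/dP = −220/P² = −0.9778.
Point elasticity E = (dQ/dP)·(P/Q) = -0.9778 × 15/98.6667 ≈ -0.149.
|E| < 1, so demand is inelastic at this price.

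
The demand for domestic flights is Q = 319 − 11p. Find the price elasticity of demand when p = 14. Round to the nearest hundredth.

At p = 14, Q = 165.
dQ/dp = −11.
Point elasticity E = (dQ/dp)·(p/Q) = -11 × 14/165 ≈ -0.93.
|E| < 1, so demand is inelastic at this price.

-0.93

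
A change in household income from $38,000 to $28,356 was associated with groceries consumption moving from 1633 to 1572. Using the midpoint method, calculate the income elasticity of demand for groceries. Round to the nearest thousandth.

%ΔQ = (1572 − 1633)/[(1633+1572)/2] = -61/1602.5 ≈ -0.0381.
%ΔI = (28,356 − 38,000)/[(38,000+28,356)/2] = -9644/33178 ≈ -0.2907.
E_I = %ΔQ/%ΔI ≈ 0.131.
E_I ∈ (0,1): normal good (necessity).

0.131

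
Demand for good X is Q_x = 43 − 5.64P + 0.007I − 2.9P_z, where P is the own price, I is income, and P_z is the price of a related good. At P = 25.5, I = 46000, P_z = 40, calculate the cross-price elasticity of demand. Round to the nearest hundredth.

-1.10

At the given point, Q_x = 43 − 5.64(25.5) + 0.007(46000) − 2.9(40) = 43 − 143.82 + 322 − 116 = 105.18.
∂Q_x/∂P_z = −2.9, so E_xy = -2.9·(40/105.18) ≈ -1.10.
E_xy < 0: the goods are complements.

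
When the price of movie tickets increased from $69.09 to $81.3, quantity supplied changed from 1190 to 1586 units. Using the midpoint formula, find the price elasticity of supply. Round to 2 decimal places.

%Δq = (1586 − 1190)/[(1190 + 1586)/2] = 396/1388 ≈ 0.2853.
%Δp = (81.3 − 69.09)/[(69.09 + 81.3)/2] = 12.21/75.195 ≈ 0.1624.
Arc elasticity E = %Δq/%Δp ≈ 0.2853/0.1624 ≈ 1.76.
|E| > 1: supply is elastic over this range.

1.76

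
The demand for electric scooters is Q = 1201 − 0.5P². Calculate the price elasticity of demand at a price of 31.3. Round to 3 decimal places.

-1.378

At P = 31.3, Q = 711.155.
dQ/dP = −2·0.5·P = −31.3.
Point elasticity E = (dQ/dP)·(P/Q) = -31.3 × 31.3/711.155 ≈ -1.378.
|E| > 1, so demand is elastic at this price.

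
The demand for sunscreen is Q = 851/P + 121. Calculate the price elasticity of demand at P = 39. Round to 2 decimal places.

-0.15

At P = 39, Q = 142.8205.
dQ/dP = −851/P² = −0.5595.
Point elasticity E = (dQ/dP)·(P/Q) = -0.5595 × 39/142.8205 ≈ -0.15.
|E| < 1, so demand is inelastic at this price.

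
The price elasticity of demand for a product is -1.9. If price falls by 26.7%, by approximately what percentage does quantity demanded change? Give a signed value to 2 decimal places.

50.73

%ΔQ ≈ E × %ΔP = (-1.9) × (-26.7%) = 50.73%.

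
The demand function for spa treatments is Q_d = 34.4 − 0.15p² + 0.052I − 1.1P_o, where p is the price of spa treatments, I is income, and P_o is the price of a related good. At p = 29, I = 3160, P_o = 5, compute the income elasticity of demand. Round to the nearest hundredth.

Q_d = 34.4 − 0.15(29)² + 0.052(3160) − 1.1(5) = 34.4 − 126.15 + 164.32 − 5.5 = 67.07.
∂Q_d/∂I = +0.052, so E_I = 0.052·(3160/67.07) ≈ 2.45.
E_I > 1: normal good (luxury).

2.45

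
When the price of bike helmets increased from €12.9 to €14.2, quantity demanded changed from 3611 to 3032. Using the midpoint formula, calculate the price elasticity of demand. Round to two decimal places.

%ΔQ = (3032 − 3611)/[(3611 + 3032)/2] = -579/3321.5 ≈ -0.1743.
%Δp = (14.2 − 12.9)/[(12.9 + 14.2)/2] = 1.3/13.55 ≈ 0.0959.
Arc elasticity E = %ΔQ/%Δp ≈ -0.1743/0.0959 ≈ -1.82.
|E| > 1: demand is elastic over this range.

-1.82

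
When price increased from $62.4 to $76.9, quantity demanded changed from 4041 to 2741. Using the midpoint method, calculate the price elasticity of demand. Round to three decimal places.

%ΔQ = (2741 − 4041)/[(4041 + 2741)/2] = -1300/3391 ≈ -0.3834.
%Δp = (76.9 − 62.4)/[(62.4 + 76.9)/2] = 14.5/69.65 ≈ 0.2082.
Arc elasticity E = %ΔQ/%Δp ≈ -0.3834/0.2082 ≈ -1.841.
|E| > 1: demand is elastic over this range.

-1.841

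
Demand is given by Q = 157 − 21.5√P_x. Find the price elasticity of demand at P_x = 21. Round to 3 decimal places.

-0.842

At P_x = 21, Q = 58.4746.
dQ/dP_x = −21.5/(2√P_x) = −21.5/(2·4.5826).
Point elasticity E = (dQ/dP_x)·(P_x/Q) = -2.3458 × 21/58.4746 ≈ -0.842.
|E| < 1, so demand is inelastic at this price.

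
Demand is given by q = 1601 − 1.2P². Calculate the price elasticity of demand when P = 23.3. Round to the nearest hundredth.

-1.37

At P = 23.3, q = 949.532.
dq/dP = −2·1.2·P = −55.92.
Point elasticity E = (dq/dP)·(P/q) = -55.92 × 23.3/949.532 ≈ -1.37.
|E| > 1, so demand is elastic at this price.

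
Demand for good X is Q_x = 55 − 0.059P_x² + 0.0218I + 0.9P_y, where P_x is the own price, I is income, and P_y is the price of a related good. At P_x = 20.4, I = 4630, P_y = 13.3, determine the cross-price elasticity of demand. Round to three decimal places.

0.084

Substituting, Q_x = 55 − 0.059(20.4)² + 0.0218(4630) + 0.9(13.3) = 55 − 24.5534 + 100.934 + 11.97 = 143.3506.
∂Q_x/∂P_y = +0.9, so E_xy = 0.9·(13.3/143.3506) ≈ 0.084.
E_xy > 0: the goods are substitutes.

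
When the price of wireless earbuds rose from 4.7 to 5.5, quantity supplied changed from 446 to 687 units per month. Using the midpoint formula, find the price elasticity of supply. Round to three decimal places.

2.712

%ΔQ = (687 − 446)/[(446 + 687)/2] = 241/566.5 ≈ 0.4254.
%Δp = (5.5 − 4.7)/[(4.7 + 5.5)/2] = 0.8/5.1 ≈ 0.1569.
Arc elasticity E = %ΔQ/%Δp ≈ 0.4254/0.1569 ≈ 2.712.
|E| > 1: supply is elastic over this range.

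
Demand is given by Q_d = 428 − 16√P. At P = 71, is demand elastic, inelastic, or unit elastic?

At P = 71, Q_d = 293.1816.
dQ_d/dP = −16/(2√P) = −16/(2·8.4261).
Point elasticity E = (dQ_d/dP)·(P/Q_d) = -0.9494 × 71/293.1816 ≈ -0.230.
|E| ≈ 0.230 < 1, so demand is inelastic.

inelastic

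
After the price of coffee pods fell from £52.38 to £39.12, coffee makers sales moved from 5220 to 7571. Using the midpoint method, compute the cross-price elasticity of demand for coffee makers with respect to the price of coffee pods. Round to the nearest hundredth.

%ΔQ_x = (7571 − 5220)/[(5220+7571)/2] = 2351/6395.5 ≈ 0.3676.
%ΔP_y = (39.12 − 52.38)/[(52.38+39.12)/2] ≈ -0.2898.
E_xy = 0.3676/-0.2898 ≈ -1.27.
E_xy < 0, so coffee makers and coffee pods are complements.

-1.27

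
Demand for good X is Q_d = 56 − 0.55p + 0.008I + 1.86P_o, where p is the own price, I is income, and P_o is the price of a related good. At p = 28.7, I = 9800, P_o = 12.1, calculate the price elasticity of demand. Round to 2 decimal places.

-0.11

First evaluate Q_d: 56 − 0.55(28.7) + 0.008(9800) + 1.86(12.1) = 56 − 15.785 + 78.4 + 22.506 = 141.121.
∂Q_d/∂p = −0.55, so E_p = (−0.55)·(28.7/141.121) ≈ -0.11.
|E_p| < 1: demand is inelastic.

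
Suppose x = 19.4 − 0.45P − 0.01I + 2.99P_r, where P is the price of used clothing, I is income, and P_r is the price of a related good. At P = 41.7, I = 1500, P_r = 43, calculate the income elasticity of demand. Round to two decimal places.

-0.13

First evaluate x: 19.4 − 0.45(41.7) − 0.01(1500) + 2.99(43) = 19.4 − 18.765 − 15 + 128.57 = 114.205.
∂x/∂I = −0.01, so E_I = -0.01·(1500/114.205) ≈ -0.13.
E_I < 0: inferior good.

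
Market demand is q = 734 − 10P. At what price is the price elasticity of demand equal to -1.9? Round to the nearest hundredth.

48.09

Set −bP/(a − bP) = −1.9 ⇒ bP = 1.9(a − bP) ⇒ bP(1+1.9) = 1.9·a.
P = 1.9·734/(10·2.9) ≈ 48.09.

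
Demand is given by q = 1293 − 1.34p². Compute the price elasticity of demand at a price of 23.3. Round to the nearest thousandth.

At p = 23.3, q = 565.5274.
dq/dp = −2·1.34·p = −62.444.
Point elasticity E = (dq/dp)·(p/q) = -62.444 × 23.3/565.5274 ≈ -2.573.
|E| > 1, so demand is elastic at this price.

-2.573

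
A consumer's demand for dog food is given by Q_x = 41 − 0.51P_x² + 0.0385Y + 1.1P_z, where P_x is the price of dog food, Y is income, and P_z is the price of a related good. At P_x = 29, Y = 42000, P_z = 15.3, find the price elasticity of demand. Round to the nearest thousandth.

At the given point, Q_x = 41 − 0.51(29)² + 0.0385(42000) + 1.1(15.3) = 41 − 428.91 + 1617 + 16.83 = 1245.92.
∂Q_x/∂P_x = −2·0.51·P_x = -29.58, so E_p = -29.58·(29/1245.92) ≈ -0.689.
|E_p| < 1: demand is inelastic.

-0.689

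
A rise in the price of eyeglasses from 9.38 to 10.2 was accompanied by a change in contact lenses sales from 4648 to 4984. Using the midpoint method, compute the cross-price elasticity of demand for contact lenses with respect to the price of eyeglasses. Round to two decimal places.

%ΔQ_x = (4984 − 4648)/[(4648+4984)/2] = 336/4816 ≈ 0.0698.
%ΔP_y = (10.2 − 9.38)/[(9.38+10.2)/2] ≈ 0.0838.
E_xy = 0.0698/0.0838 ≈ 0.83.
E_xy > 0, so contact lenses and eyeglasses are substitutes.

0.83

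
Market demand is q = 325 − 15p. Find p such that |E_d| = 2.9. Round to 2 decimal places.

Set −bp/(a − bp) = −2.9 ⇒ bp = 2.9(a − bp) ⇒ bp(1+2.9) = 2.9·a.
p = 2.9·325/(15·3.9) ≈ 16.11.

16.11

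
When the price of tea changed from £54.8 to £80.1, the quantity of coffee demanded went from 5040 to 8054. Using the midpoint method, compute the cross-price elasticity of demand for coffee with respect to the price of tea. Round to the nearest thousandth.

1.227

%ΔQ_x = (8054 − 5040)/[(5040+8054)/2] = 3014/6547 ≈ 0.4604.
%ΔP_y = (80.1 − 54.8)/[(54.8+80.1)/2] ≈ 0.3751.
E_xy = 0.4604/0.3751 ≈ 1.227.
E_xy > 0, so coffee and tea are substitutes.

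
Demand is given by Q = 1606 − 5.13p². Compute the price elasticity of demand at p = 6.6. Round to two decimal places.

At p = 6.6, Q = 1382.5372.
dQ/dp = −2·5.13·p = −67.716.
Point elasticity E = (dQ/dp)·(p/Q) = -67.716 × 6.6/1382.5372 ≈ -0.32.
|E| < 1, so demand is inelastic at this price.

-0.32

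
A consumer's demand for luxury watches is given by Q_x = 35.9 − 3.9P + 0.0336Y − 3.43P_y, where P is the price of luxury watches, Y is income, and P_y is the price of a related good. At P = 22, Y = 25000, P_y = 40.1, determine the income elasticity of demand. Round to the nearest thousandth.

Substituting, Q_x = 35.9 − 3.9(22) + 0.0336(25000) − 3.43(40.1) = 35.9 − 85.8 + 840 − 137.543 = 652.557.
∂Q_x/∂Y = +0.0336, so E_I = 0.0336·(25000/652.557) ≈ 1.287.
E_I > 1: normal good (luxury).

1.287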